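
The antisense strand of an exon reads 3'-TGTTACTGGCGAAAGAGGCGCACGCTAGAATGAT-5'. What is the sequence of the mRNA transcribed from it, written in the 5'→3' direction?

Reading the template 3'→5' as shown, RNA polymerase pairs each base (A→U, T→A, G↔C) to build mRNA 5'→3' directly.

5'-ACAAUGACCGCUUUCUCCGCGUGCGAUCUUACUA-3'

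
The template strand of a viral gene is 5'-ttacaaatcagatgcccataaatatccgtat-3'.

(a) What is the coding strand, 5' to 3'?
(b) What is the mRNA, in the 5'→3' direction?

(a) The coding strand is the reverse complement of the template: complement AATGTTTAGTCTACGGGTATTTATAGGCATA, then reverse.
(b) mRNA has the coding-strand sequence with T→U.

(a) 5′-ATACGGATATTTATGGGCATCTGATTTGTAA-3′
(b) 5′-AUACGGAUAUUUAUGGGCAUCUGAUUUGUAA-3′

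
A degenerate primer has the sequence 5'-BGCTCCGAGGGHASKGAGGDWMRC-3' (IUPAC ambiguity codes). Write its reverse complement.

Standard pairs A↔T, G↔C; ambiguity codes pair R↔Y, M↔K, W↔W, S↔S, B↔V, D↔H. Complement (VCGAGGCTCCCDTSMCTCCHWKYG), then reverse for 5'→3'.

5'-GYKWHCCTCMSTDCCCTCGGAGCV-3'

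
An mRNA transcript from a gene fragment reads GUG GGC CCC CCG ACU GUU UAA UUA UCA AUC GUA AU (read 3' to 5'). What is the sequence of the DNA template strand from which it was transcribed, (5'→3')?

5′-CACCCGGGGGGCTGACAAATTAATAGTTAGCATTA-3′

Written 5'→3' the mRNA is UAAUGCUAACUAUUAAUUUGUCAGCCCCCCGGGUG, so the coding DNA strand is TAATGCTAACTATTAATTTGTCAGCCCCCCGGGTG. The template is its reverse complement.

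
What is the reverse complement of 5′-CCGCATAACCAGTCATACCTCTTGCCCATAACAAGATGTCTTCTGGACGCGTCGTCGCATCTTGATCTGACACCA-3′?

5'-TGGTGTCAGATCAAGATGCGACGACGCGTCCAGAAGACATCTTGTTATGGGCAAGAGGTATGACTGGTTATGCGG-3'

Complement each base (A↔T, G↔C): GGCGTATTGGTCAGTATGGAGAACGGGTATTGTTCTACAGAAGACCTGCGCAGCAGCGTAGAACTAGACTGTGGT. Then reverse.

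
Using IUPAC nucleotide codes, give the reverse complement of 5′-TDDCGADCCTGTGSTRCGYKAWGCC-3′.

5'-GGCWTMRCGYASCACAGGHTCGHHA-3'

Standard pairs A↔T, G↔C; ambiguity codes pair R↔Y, K↔M, W↔W, S↔S, D↔H. Complement (AHHGCTHGGACACSAYGCRMTWCGG), then reverse for 5'→3'.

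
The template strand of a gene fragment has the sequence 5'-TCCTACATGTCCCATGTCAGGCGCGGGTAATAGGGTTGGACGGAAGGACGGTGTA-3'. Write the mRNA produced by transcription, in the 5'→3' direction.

5′-UACACCGUCCUUCCGUCCAACCCUAUUACCCGCGCCUGACAUGGGACAUGUAGGA-3′

RNA polymerase reads the template 3'→5' and synthesizes mRNA 5'→3' by base-pairing (A→U, T→A, G↔C). The complement of the template is AGGATGTACAGGGTACAGTCCGCGCCCATTATCCCAACCTGCCTTCCTGCCACAT; antiparallel, so 5'→3' the coding strand is TACACCGTCCTTCCGTCCAACCCTATTACCCGCGCCTGACATGGGACATGTAGGA. Replace T with U for the mRNA.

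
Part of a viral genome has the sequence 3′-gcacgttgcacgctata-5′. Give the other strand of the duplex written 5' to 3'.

The strand is given 3'→5', so its complement runs 5'→3' in the same left-to-right order: pair each base A↔T, G↔C.

5'-CGTGCAACGTGCGATAT-3'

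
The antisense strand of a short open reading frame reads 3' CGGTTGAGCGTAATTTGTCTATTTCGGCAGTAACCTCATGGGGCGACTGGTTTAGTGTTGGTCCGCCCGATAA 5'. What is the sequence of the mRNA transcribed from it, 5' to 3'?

5'-GCCAACUCGCAUUAAACAGAUAAAGCCGUCAUUGGAGUACCCCGCUGACCAAAUCACAACCAGGCGGGCUAUU-3'

Reading the template 3'→5' as shown, RNA polymerase pairs each base (A→U, T→A, G↔C) to build mRNA 5'→3' directly.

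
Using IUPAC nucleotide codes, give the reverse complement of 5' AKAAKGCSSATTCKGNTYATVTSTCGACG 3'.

Standard pairs A↔T, G↔C; ambiguity codes pair Y↔R, K↔M, S↔S, V↔B, N↔N. Complement (TMTTMCGSSTAAGMCNARTABASAGCTGC), then reverse for 5'→3'.

5′-CGTCGASABATRANCMGAATSSGCMTTMT-3′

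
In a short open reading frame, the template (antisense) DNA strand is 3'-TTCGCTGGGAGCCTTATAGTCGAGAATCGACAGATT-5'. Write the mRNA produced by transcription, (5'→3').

5′-AAGCGACCCUCGGAAUAUCAGCUCUUAGCUGUCUAA-3′

Reading the template 3'→5' as shown, RNA polymerase pairs each base (A→U, T→A, G↔C) to build mRNA 5'→3' directly.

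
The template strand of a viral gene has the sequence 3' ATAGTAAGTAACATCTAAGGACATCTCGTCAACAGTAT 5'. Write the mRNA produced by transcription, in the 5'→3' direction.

5'-UAUCAUUCAUUGUAGAUUCCUGUAGAGCAGUUGUCAUA-3'

Reading the template 3'→5' as shown, RNA polymerase pairs each base (A→U, T→A, G↔C) to build mRNA 5'→3' directly.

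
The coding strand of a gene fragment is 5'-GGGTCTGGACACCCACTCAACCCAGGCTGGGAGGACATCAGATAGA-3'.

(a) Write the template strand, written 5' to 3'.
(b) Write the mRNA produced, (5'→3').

(a) 5'-TCTATCTGATGTCCTCCCAGCCTGGGTTGAGTGGGTGTCCAGACCC-3'
(b) 5'-GGGUCUGGACACCCACUCAACCCAGGCUGGGAGGACAUCAGAUAGA-3'

(a) The template strand is the reverse complement of the coding strand: complement CCCAGACCTGTGGGTGAGTTGGGTCCGACCCTCCTGTAGTCTATCT, then reverse.
(b) mRNA matches the coding strand with T→U.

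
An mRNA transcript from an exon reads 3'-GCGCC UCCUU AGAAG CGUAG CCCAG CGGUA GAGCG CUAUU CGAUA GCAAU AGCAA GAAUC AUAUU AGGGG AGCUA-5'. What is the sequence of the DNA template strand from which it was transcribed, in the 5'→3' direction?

Written 5'→3' the mRNA is AUCGAGGGGAUUAUACUAAGAACGAUAACGAUAGCUUAUCGCGAGAUGGCGACCCGAUGCGAAGAUUCCUCCGCG, so the coding DNA strand is ATCGAGGGGATTATACTAAGAACGATAACGATAGCTTATCGCGAGATGGCGACCCGATGCGAAGATTCCTCCGCG. The template is its reverse complement.

5'-CGCGGAGGAATCTTCGCATCGGGTCGCCATCTCGCGATAAGCTATCGTTATCGTTCTTAGTATAATCCCCTCGAT-3'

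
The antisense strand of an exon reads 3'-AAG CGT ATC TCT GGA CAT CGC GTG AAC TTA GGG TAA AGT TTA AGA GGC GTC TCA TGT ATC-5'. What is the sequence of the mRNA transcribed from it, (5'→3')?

Reading the template 3'→5' as shown, RNA polymerase pairs each base (A→U, T→A, G↔C) to build mRNA 5'→3' directly.

5'-UUCGCAUAGAGACCUGUAGCGCACUUGAAUCCCAUUUCAAAUUCUCCGCAGAGUACAUAG-3'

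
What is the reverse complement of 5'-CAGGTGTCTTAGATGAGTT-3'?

Complement each base (A↔T, G↔C): GTCCACAGAATCTACTCAA. Then reverse.

5'-AACTCATCTAAGACACCTG-3'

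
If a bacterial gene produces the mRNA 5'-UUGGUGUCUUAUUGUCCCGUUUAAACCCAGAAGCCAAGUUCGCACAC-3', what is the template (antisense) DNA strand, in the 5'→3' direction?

5'-GTGTGCGAACTTGGCTTCTGGGTTTAAACGGGACAATAAGACACCAA-3'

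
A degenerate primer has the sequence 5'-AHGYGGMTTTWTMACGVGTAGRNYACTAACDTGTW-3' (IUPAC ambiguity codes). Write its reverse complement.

Standard pairs A↔T, G↔C; ambiguity codes pair R↔Y, M↔K, W↔W, D↔H, V↔B, N↔N. Complement (TDCRCCKAAAWAKTGCBCATCYNRTGATTGHACAW), then reverse for 5'→3'.

5′-WACAHGTTAGTRNYCTACBCGTKAWAAAKCCRCDT-3′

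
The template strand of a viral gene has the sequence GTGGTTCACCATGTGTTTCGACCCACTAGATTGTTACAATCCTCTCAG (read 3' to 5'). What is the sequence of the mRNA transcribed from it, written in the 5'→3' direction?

Reading the template 3'→5' as shown, RNA polymerase pairs each base (A→U, T→A, G↔C) to build mRNA 5'→3' directly.

5'-CACCAAGUGGUACACAAAGCUGGGUGAUCUAACAAUGUUAGGAGAGUC-3'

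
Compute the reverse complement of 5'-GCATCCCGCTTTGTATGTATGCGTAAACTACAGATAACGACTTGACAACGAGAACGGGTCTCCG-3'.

5′-CGGAGACCCGTTCTCGTTGTCAAGTCGTTATCTGTAGTTTACGCATACATACAAAGCGGGATGC-3′

Reading the sequence 3'→5' and pairing each base (A↔T, G↔C) gives the reverse complement directly.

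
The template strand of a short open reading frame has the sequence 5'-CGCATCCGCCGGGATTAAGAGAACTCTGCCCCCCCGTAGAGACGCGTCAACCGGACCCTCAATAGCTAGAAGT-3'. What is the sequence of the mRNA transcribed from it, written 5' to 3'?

5'-ACUUCUAGCUAUUGAGGGUCCGGUUGACGCGUCUCUACGGGGGGGCAGAGUUCUCUUAAUCCCGGCGGAUGCG-3'

The mRNA has the sequence of the coding strand (reverse complement of the template) with T→U. Reverse complement of CGCATCCGCCGGGATTAAGAGAACTCTGCCCCCCCGTAGAGACGCGTCAACCGGACCCTCAATAGCTAGAAGT is ACTTCTAGCTATTGAGGGTCCGGTTGACGCGTCTCTACGGGGGGGCAGAGTTCTCTTAATCCCGGCGGATGCG; then T→U.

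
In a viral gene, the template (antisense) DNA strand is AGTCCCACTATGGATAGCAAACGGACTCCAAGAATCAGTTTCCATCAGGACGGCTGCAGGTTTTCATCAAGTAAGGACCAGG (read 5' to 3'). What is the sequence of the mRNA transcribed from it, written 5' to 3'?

The mRNA has the sequence of the coding strand (reverse complement of the template) with T→U. Reverse complement of AGTCCCACTATGGATAGCAAACGGACTCCAAGAATCAGTTTCCATCAGGACGGCTGCAGGTTTTCATCAAGTAAGGACCAGG is CCTGGTCCTTACTTGATGAAAACCTGCAGCCGTCCTGATGGAAACTGATTCTTGGAGTCCGTTTGCTATCCATAGTGGGACT; then T→U.

5'-CCUGGUCCUUACUUGAUGAAAACCUGCAGCCGUCCUGAUGGAAACUGAUUCUUGGAGUCCGUUUGCUAUCCAUAGUGGGACU-3'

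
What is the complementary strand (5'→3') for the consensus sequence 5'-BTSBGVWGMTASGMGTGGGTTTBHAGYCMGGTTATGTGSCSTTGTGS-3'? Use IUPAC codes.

5'-SCACAASGSCACATAACCKGRCTDVAAACCCACKCSTAKCWBCVSAV-3'

Standard pairs A↔T, G↔C; ambiguity codes pair Y↔R, M↔K, W↔W, S↔S, B↔V, H↔D. Complement (VASVCBWCKATSCKCACCCAAAVDTCRGKCCAATACACSGSAACACS), then reverse for 5'→3'.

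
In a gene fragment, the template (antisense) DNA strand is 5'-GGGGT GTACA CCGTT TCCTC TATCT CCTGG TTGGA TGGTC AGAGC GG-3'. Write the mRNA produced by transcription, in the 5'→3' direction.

5'-CCGCUCUGACCAUCCAACCAGGAGAUAGAGGAAACGGUGUACACCCC-3'

RNA polymerase reads the template 3'→5' and synthesizes mRNA 5'→3' by base-pairing (A→U, T→A, G↔C). The complement of the template is CCCCACATGTGGCAAAGGAGATAGAGGACCAACCTACCAGTCTCGCC; antiparallel, so 5'→3' the coding strand is CCGCTCTGACCATCCAACCAGGAGATAGAGGAAACGGTGTACACCCC. Replace T with U for the mRNA.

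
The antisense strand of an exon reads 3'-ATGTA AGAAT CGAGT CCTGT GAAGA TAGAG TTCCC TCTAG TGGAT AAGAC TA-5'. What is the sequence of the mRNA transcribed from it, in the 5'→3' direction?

5'-UACAUUCUUAGCUCAGGACACUUCUAUCUCAAGGGAGAUCACCUAUUCUGAU-3'

Reading the template 3'→5' as shown, RNA polymerase pairs each base (A→U, T→A, G↔C) to build mRNA 5'→3' directly.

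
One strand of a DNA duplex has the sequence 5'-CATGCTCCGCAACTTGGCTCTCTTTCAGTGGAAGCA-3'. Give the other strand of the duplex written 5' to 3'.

5'-TGCTTCCACTGAAAGAGAGCCAAGTTGCGGAGCATG-3'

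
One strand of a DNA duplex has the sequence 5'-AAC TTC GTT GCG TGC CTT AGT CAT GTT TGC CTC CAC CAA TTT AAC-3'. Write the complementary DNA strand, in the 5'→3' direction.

5'-GTTAAATTGGTGGAGGCAAACATGACTAAGGCACGCAACGAAGTT-3'

Pairing A↔T and G↔C gives TTGAAGCAACGCACGGAATCAGTACAAACGGAGGTGGTTAAATTG, running 3'→5'. Reverse for the 5'→3' convention.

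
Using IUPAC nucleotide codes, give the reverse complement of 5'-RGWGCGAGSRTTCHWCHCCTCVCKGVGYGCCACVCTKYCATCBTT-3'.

5'-AAVGATGRMAGBGTGGCRCBCMGBGAGGDGWDGAAYSCTCGCWCY-3'

Standard pairs A↔T, G↔C; ambiguity codes pair R↔Y, K↔M, W↔W, S↔S, B↔V, H↔D. Complement (YCWCGCTCSYAAGDWGDGGAGBGMCBCRCGGTGBGAMRGTAGVAA), then reverse for 5'→3'.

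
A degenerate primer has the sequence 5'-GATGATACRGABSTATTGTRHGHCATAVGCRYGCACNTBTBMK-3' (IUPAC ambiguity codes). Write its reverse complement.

Standard pairs A↔T, G↔C; ambiguity codes pair R↔Y, M↔K, S↔S, B↔V, H↔D, N↔N. Complement (CTACTATGYCTVSATAACAYDCDGTATBCGYRCGTGNAVAVKM), then reverse for 5'→3'.

5'-MKVAVANGTGCRYGCBTATGDCDYACAATASVTCYGTATCATC-3'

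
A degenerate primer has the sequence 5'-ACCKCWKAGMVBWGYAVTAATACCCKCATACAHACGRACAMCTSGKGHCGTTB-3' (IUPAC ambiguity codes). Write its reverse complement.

5'-VAACGDCMCSAGKTGTYCGTDTGTATGMGGGTATTABTRCWVBKCTMWGMGGT-3'

Standard pairs A↔T, G↔C; ambiguity codes pair R↔Y, M↔K, W↔W, S↔S, B↔V, H↔D. Complement (TGGMGWMTCKBVWCRTBATTATGGGMGTATGTDTGCYTGTKGASCMCDGCAAV), then reverse for 5'→3'.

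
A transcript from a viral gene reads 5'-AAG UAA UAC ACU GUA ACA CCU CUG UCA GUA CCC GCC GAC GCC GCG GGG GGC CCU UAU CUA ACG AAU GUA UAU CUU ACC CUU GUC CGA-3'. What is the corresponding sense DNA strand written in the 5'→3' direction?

5'-AAGTAATACACTGTAACACCTCTGTCAGTACCCGCCGACGCCGCGGGGGGCCCTTATCTAACGAATGTATATCTTACCCTTGTCCGA-3'

The coding DNA strand has the same 5'→3' sequence as the mRNA with U replaced by T.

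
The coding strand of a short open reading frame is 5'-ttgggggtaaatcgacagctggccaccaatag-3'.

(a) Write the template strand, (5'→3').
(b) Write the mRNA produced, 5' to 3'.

(a) The template strand is the reverse complement of the coding strand: complement AACCCCCATTTAGCTGTCGACCGGTGGTTATC, then reverse.
(b) mRNA matches the coding strand with T→U.

(a) 5'-CTATTGGTGGCCAGCTGTCGATTTACCCCCAA-3'
(b) 5'-UUGGGGGUAAAUCGACAGCUGGCCACCAAUAG-3'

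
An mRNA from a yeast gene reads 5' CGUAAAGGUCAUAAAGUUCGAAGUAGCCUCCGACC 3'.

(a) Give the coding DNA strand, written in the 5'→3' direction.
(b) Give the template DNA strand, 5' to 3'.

(a) 5'-CGTAAAGGTCATAAAGTTCGAAGTAGCCTCCGACC-3'
(b) 5'-GGTCGGAGGCTACTTCGAACTTTATGACCTTTACG-3'

(a) The coding strand matches the mRNA with U→T.
(b) The template strand is the reverse complement of the coding strand.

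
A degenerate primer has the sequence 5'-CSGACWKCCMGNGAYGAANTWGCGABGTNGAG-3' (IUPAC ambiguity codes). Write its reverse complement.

5'-CTCNACVTCGCWANTTCRTCNCKGGMWGTCSG-3'

Standard pairs A↔T, G↔C; ambiguity codes pair Y↔R, M↔K, W↔W, S↔S, B↔V, N↔N. Complement (GSCTGWMGGKCNCTRCTTNAWCGCTVCANCTC), then reverse for 5'→3'.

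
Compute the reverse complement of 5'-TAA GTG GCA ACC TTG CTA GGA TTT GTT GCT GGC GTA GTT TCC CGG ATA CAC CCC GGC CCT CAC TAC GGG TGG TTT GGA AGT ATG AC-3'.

Complement each base (A↔T, G↔C): ATTCACCGTTGGAACGATCCTAAACAACGACCGCATCAAAGGGCCTATGTGGGGCCGGGAGTGATGCCCACCAAACCTTCATACTG. Then reverse.

5′-GTCATACTTCCAAACCACCCGTAGTGAGGGCCGGGGTGTATCCGGGAAACTACGCCAGCAACAAATCCTAGCAAGGTTGCCACTTA-3′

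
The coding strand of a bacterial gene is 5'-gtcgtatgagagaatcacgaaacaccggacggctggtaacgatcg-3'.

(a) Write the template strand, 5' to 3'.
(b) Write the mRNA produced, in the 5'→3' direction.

(a) The template strand is the reverse complement of the coding strand: complement CAGCATACTCTCTTAGTGCTTTGTGGCCTGCCGACCATTGCTAGC, then reverse.
(b) mRNA matches the coding strand with T→U.

(a) 5'-CGATCGTTACCAGCCGTCCGGTGTTTCGTGATTCTCTCATACGAC-3'
(b) 5'-GUCGUAUGAGAGAAUCACGAAACACCGGACGGCUGGUAACGAUCG-3'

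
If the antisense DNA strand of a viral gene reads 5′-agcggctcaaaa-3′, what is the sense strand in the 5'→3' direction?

5'-TTTTGAGCCGCT-3'

The coding strand is complementary and antiparallel to the template: take the complement (A↔T, G↔C) and reverse.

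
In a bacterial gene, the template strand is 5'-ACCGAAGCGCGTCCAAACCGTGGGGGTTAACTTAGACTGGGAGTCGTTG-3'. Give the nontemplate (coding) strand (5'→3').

5'-CAACGACTCCCAGTCTAAGTTAACCCCCACGGTTTGGACGCGCTTCGGT-3'

The coding strand is complementary and antiparallel to the template: take the complement (A↔T, G↔C) and reverse.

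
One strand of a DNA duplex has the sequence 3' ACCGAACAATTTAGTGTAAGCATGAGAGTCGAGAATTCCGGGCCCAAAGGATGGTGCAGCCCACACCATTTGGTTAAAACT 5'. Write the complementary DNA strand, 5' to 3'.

The strand is given 3'→5', so its complement runs 5'→3' in the same left-to-right order: pair each base A↔T, G↔C.

5'-TGGCTTGTTAAATCACATTCGTACTCTCAGCTCTTAAGGCCCGGGTTTCCTACCACGTCGGGTGTGGTAAACCAATTTTGA-3'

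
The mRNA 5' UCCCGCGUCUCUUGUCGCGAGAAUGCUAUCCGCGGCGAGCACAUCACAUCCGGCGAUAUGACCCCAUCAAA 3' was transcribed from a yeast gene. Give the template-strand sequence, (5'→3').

5′-TTTGATGGGGTCATATCGCCGGATGTGATGTGCTCGCCGCGGATAGCATTCTCGCGACAAGAGACGCGGGA-3′

Replace U with T to get the coding DNA strand: TCCCGCGTCTCTTGTCGCGAGAATGCTATCCGCGGCGAGCACATCACATCCGGCGATATGACCCCATCAAA. The template strand is its reverse complement (complement AGGGCGCAGAGAACAGCGCTCTTACGATAGGCGCCGCTCGTGTAGTGTAGGCCGCTATACTGGGGTAGTTT, then reverse).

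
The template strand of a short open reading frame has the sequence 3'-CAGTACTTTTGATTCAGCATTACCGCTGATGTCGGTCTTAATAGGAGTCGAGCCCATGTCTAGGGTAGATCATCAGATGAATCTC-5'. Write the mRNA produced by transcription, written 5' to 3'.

5'-GUCAUGAAAACUAAGUCGUAAUGGCGACUACAGCCAGAAUUAUCCUCAGCUCGGGUACAGAUCCCAUCUAGUAGUCUACUUAGAG-3'

Reading the template 3'→5' as shown, RNA polymerase pairs each base (A→U, T→A, G↔C) to build mRNA 5'→3' directly.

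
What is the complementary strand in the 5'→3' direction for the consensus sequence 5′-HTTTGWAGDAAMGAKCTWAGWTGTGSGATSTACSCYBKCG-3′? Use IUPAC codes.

5′-CGMVRGSGTASATCSCACAWCTWAGMTCKTTHCTWCAAAD-3′

Standard pairs A↔T, G↔C; ambiguity codes pair Y↔R, M↔K, W↔W, S↔S, B↔V, D↔H. Complement (DAAACWTCHTTKCTMGAWTCWACACSCTASATGSGRVMGC), then reverse for 5'→3'.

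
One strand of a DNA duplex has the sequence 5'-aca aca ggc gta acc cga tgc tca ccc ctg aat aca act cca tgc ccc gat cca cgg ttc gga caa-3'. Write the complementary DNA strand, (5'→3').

5'-TTGTCCGAACCGTGGATCGGGGCATGGAGTTGTATTCAGGGGTGAGCATCGGGTTACGCCTGTTGT-3'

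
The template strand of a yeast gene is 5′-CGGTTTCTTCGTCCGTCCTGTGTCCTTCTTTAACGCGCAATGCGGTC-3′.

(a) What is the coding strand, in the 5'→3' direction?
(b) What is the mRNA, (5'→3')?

(a) 5′-GACCGCATTGCGCGTTAAAGAAGGACACAGGACGGACGAAGAAACCG-3′
(b) 5'-GACCGCAUUGCGCGUUAAAGAAGGACACAGGACGGACGAAGAAACCG-3'

(a) The coding strand is the reverse complement of the template: complement GCCAAAGAAGCAGGCAGGACACAGGAAGAAATTGCGCGTTACGCCAG, then reverse.
(b) mRNA has the coding-strand sequence with T→U.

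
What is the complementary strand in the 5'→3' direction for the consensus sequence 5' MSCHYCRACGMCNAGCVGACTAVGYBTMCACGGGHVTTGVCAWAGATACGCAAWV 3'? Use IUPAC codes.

Standard pairs A↔T, G↔C; ambiguity codes pair R↔Y, M↔K, W↔W, S↔S, B↔V, H↔D, N↔N. Complement (KSGDRGYTGCKGNTCGBCTGATBCRVAKGTGCCCDBAACBGTWTCTATGCGTTWB), then reverse for 5'→3'.

5′-BWTTGCGTATCTWTGBCAABDCCCGTGKAVRCBTAGTCBGCTNGKCGTYGRDGSK-3′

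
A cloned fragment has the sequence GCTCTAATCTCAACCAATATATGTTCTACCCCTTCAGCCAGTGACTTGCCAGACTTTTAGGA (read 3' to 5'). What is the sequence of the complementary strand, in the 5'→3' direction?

5'-CGAGATTAGAGTTGGTTATATACAAGATGGGGAAGTCGGTCACTGAACGGTCTGAAAATCCT-3'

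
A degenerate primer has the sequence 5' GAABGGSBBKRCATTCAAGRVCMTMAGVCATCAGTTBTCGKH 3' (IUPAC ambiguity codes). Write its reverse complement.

5'-DMCGAVAACTGATGBCTKAKGBYCTTGAATGYMVVSCCVTTC-3'

Standard pairs A↔T, G↔C; ambiguity codes pair R↔Y, M↔K, S↔S, B↔V, H↔D. Complement (CTTVCCSVVMYGTAAGTTCYBGKAKTCBGTAGTCAAVAGCMD), then reverse for 5'→3'.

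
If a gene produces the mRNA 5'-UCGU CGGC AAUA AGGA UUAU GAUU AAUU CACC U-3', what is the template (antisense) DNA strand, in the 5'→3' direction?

5'-AGGTGAATTAATCATAATCCTTATTGCCGACGA-3'

Replace U with T to get the coding DNA strand: TCGTCGGCAATAAGGATTATGATTAATTCACCT. The template strand is its reverse complement (complement AGCAGCCGTTATTCCTAATACTAATTAAGTGGA, then reverse).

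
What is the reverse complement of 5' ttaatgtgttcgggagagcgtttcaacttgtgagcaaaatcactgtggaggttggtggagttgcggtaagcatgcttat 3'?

5'-ATAAGCATGCTTACCGCAACTCCACCAACCTCCACAGTGATTTTGCTCACAAGTTGAAACGCTCTCCCGAACACATTAA-3'

Complement each base (A↔T, G↔C): AATTACACAAGCCCTCTCGCAAAGTTGAACACTCGTTTTAGTGACACCTCCAACCACCTCAACGCCATTCGTACGAATA. Then reverse.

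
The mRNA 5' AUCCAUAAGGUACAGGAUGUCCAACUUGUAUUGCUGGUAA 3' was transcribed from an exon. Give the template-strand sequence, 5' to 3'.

5'-TTACCAGCAATACAAGTTGGACATCCTGTACCTTATGGAT-3'

Replace U with T to get the coding DNA strand: ATCCATAAGGTACAGGATGTCCAACTTGTATTGCTGGTAA. The template strand is its reverse complement (complement TAGGTATTCCATGTCCTACAGGTTGAACATAACGACCATT, then reverse).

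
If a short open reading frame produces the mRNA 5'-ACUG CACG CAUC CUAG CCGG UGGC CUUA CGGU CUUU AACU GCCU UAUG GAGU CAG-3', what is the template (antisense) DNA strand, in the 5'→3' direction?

5'-CTGACTCCATAAGGCAGTTAAAGACCGTAAGGCCACCGGCTAGGATGCGTGCAGT-3'

Replace U with T to get the coding DNA strand: ACTGCACGCATCCTAGCCGGTGGCCTTACGGTCTTTAACTGCCTTATGGAGTCAG. The template strand is its reverse complement (complement TGACGTGCGTAGGATCGGCCACCGGAATGCCAGAAATTGACGGAATACCTCAGTC, then reverse).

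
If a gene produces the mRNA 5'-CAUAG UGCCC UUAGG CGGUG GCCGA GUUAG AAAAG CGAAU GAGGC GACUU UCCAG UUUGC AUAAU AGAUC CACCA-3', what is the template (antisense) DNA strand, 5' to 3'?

5'-TGGTGGATCTATTATGCAAACTGGAAAGTCGCCTCATTCGCTTTTCTAACTCGGCCACCGCCTAAGGGCACTATG-3'

Replace U with T to get the coding DNA strand: CATAGTGCCCTTAGGCGGTGGCCGAGTTAGAAAAGCGAATGAGGCGACTTTCCAGTTTGCATAATAGATCCACCA. The template strand is its reverse complement (complement GTATCACGGGAATCCGCCACCGGCTCAATCTTTTCGCTTACTCCGCTGAAAGGTCAAACGTATTATCTAGGTGGT, then reverse).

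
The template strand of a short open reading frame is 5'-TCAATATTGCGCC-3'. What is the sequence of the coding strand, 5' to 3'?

5′-GGCGCAATATTGA-3′

The coding strand is complementary and antiparallel to the template: take the complement (A↔T, G↔C) and reverse.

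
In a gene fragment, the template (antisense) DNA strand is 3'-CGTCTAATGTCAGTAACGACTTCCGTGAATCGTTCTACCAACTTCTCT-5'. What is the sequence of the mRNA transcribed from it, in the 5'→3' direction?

5′-GCAGAUUACAGUCAUUGCUGAAGGCACUUAGCAAGAUGGUUGAAGAGA-3′

Reading the template 3'→5' as shown, RNA polymerase pairs each base (A→U, T→A, G↔C) to build mRNA 5'→3' directly.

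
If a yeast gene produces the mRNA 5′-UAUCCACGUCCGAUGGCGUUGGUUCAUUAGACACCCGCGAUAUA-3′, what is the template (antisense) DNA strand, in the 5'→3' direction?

Replace U with T to get the coding DNA strand: TATCCACGTCCGATGGCGTTGGTTCATTAGACACCCGCGATATA. The template strand is its reverse complement (complement ATAGGTGCAGGCTACCGCAACCAAGTAATCTGTGGGCGCTATAT, then reverse).

5′-TATATCGCGGGTGTCTAATGAACCAACGCCATCGGACGTGGATA-3′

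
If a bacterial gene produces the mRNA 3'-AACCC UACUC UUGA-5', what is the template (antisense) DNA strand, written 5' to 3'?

Written 5'→3' the mRNA is AGUUCUCAUCCCAA, so the coding DNA strand is AGTTCTCATCCCAA. The template is its reverse complement.

5'-TTGGGATGAGAACT-3'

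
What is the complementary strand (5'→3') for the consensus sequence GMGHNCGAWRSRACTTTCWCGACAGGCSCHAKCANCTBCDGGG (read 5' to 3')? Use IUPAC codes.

5'-CCCHGVAGNTGMTDGSGCCTGTCGWGAAAGTYSYWTCGNDCKC-3'

Standard pairs A↔T, G↔C; ambiguity codes pair R↔Y, M↔K, W↔W, S↔S, B↔V, D↔H, N↔N. Complement (CKCDNGCTWYSYTGAAAGWGCTGTCCGSGDTMGTNGAVGHCCC), then reverse for 5'→3'.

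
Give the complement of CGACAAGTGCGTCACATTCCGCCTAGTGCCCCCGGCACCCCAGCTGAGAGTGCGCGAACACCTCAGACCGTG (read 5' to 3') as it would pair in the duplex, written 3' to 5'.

3'-GCTGTTCACGCAGTGTAAGGCGGATCACGGGGGCCGTGGGGTCGACTCTCACGCGCTTGTGGAGTCTGGCAC-5'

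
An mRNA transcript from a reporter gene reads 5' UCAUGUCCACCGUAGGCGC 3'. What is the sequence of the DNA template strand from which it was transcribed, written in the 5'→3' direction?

Replace U with T to get the coding DNA strand: TCATGTCCACCGTAGGCGC. The template strand is its reverse complement (complement AGTACAGGTGGCATCCGCG, then reverse).

5′-GCGCCTACGGTGGACATGA-3′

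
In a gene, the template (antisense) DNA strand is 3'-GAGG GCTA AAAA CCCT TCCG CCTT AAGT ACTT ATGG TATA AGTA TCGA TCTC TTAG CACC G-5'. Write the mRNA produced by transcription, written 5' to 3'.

5′-CUCCCGAUUUUUGGGAAGGCGGAAUUCAUGAAUACCAUAUUCAUAGCUAGAGAAUCGUGGC-3′

Reading the template 3'→5' as shown, RNA polymerase pairs each base (A→U, T→A, G↔C) to build mRNA 5'→3' directly.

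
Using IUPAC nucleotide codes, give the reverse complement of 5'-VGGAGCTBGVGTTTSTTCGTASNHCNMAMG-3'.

Standard pairs A↔T, G↔C; ambiguity codes pair M↔K, S↔S, B↔V, H↔D, N↔N. Complement (BCCTCGAVCBCAAASAAGCATSNDGNKTKC), then reverse for 5'→3'.

5'-CKTKNGDNSTACGAASAAACBCVAGCTCCB-3'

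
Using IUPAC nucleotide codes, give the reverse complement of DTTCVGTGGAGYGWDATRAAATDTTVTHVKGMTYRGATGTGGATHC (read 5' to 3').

Standard pairs A↔T, G↔C; ambiguity codes pair R↔Y, M↔K, W↔W, D↔H, V↔B. Complement (HAAGBCACCTCRCWHTAYTTTAHAABADBMCKARYCTACACCTADG), then reverse for 5'→3'.

5'-GDATCCACATCYRAKCMBDABAAHATTTYATHWCRCTCCACBGAAH-3'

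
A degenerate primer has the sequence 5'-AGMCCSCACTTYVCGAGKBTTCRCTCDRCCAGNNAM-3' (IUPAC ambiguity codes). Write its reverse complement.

5′-KTNNCTGGYHGAGYGAAVMCTCGBRAAGTGSGGKCT-3′

Standard pairs A↔T, G↔C; ambiguity codes pair R↔Y, M↔K, S↔S, B↔V, D↔H, N↔N. Complement (TCKGGSGTGAARBGCTCMVAAGYGAGHYGGTCNNTK), then reverse for 5'→3'.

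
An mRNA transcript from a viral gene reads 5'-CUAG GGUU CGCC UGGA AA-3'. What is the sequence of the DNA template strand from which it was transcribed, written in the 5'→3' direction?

Replace U with T to get the coding DNA strand: CTAGGGTTCGCCTGGAAA. The template strand is its reverse complement (complement GATCCCAAGCGGACCTTT, then reverse).

5′-TTTCCAGGCGAACCCTAG-3′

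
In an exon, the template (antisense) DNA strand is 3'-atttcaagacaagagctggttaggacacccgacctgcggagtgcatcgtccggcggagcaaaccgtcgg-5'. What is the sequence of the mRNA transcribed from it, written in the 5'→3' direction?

5′-UAAAGUUCUGUUCUCGACCAAUCCUGUGGGCUGGACGCCUCACGUAGCAGGCCGCCUCGUUUGGCAGCC-3′

Reading the template 3'→5' as shown, RNA polymerase pairs each base (A→U, T→A, G↔C) to build mRNA 5'→3' directly.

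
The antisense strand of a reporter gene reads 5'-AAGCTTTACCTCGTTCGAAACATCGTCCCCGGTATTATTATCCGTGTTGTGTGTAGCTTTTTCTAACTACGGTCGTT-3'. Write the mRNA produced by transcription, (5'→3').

RNA polymerase reads the template 3'→5' and synthesizes mRNA 5'→3' by base-pairing (A→U, T→A, G↔C). The complement of the template is TTCGAAATGGAGCAAGCTTTGTAGCAGGGGCCATAATAATAGGCACAACACACATCGAAAAAGATTGATGCCAGCAA; antiparallel, so 5'→3' the coding strand is AACGACCGTAGTTAGAAAAAGCTACACACAACACGGATAATAATACCGGGGACGATGTTTCGAACGAGGTAAAGCTT. Replace T with U for the mRNA.

5'-AACGACCGUAGUUAGAAAAAGCUACACACAACACGGAUAAUAAUACCGGGGACGAUGUUUCGAACGAGGUAAAGCUU-3'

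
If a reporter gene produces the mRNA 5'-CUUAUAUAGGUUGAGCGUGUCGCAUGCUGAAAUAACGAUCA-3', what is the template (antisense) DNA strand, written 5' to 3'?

5'-TGATCGTTATTTCAGCATGCGACACGCTCAACCTATATAAG-3'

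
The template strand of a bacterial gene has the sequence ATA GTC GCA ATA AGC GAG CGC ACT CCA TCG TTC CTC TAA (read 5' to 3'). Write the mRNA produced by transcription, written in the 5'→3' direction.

RNA polymerase reads the template 3'→5' and synthesizes mRNA 5'→3' by base-pairing (A→U, T→A, G↔C). The complement of the template is TATCAGCGTTATTCGCTCGCGTGAGGTAGCAAGGAGATT; antiparallel, so 5'→3' the coding strand is TTAGAGGAACGATGGAGTGCGCTCGCTTATTGCGACTAT. Replace T with U for the mRNA.

5'-UUAGAGGAACGAUGGAGUGCGCUCGCUUAUUGCGACUAU-3'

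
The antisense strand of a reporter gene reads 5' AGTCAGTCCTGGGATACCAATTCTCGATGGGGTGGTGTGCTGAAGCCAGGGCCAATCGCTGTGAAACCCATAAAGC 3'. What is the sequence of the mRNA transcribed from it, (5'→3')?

5′-GCUUUAUGGGUUUCACAGCGAUUGGCCCUGGCUUCAGCACACCACCCCAUCGAGAAUUGGUAUCCCAGGACUGACU-3′

The mRNA has the sequence of the coding strand (reverse complement of the template) with T→U. Reverse complement of AGTCAGTCCTGGGATACCAATTCTCGATGGGGTGGTGTGCTGAAGCCAGGGCCAATCGCTGTGAAACCCATAAAGC is GCTTTATGGGTTTCACAGCGATTGGCCCTGGCTTCAGCACACCACCCCATCGAGAATTGGTATCCCAGGACTGACT; then T→U.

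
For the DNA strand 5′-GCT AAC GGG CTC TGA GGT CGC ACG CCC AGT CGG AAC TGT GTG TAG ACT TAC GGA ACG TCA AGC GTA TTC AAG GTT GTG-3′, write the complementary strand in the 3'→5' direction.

3'-CGATTGCCCGAGACTCCAGCGTGCGGGTCAGCCTTGACACACATCTGAATGCCTTGCAGTTCGCATAAGTTCCAACAC-5'

Base-pairing A↔T, G↔C gives the complement. The complementary strand is antiparallel, so paired with a 5'→3' strand it runs 3'→5'.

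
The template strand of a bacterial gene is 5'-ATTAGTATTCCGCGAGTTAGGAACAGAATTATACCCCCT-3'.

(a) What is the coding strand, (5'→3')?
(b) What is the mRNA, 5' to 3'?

(a) The coding strand is the reverse complement of the template: complement TAATCATAAGGCGCTCAATCCTTGTCTTAATATGGGGGA, then reverse.
(b) mRNA has the coding-strand sequence with T→U.

(a) 5′-AGGGGGTATAATTCTGTTCCTAACTCGCGGAATACTAAT-3′
(b) 5′-AGGGGGUAUAAUUCUGUUCCUAACUCGCGGAAUACUAAU-3′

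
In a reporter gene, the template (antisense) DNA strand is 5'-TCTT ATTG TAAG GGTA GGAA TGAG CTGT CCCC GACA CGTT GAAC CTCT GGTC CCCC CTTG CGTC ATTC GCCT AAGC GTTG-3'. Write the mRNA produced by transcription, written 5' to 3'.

RNA polymerase reads the template 3'→5' and synthesizes mRNA 5'→3' by base-pairing (A→U, T→A, G↔C). The complement of the template is AGAATAACATTCCCATCCTTACTCGACAGGGGCTGTGCAACTTGGAGACCAGGGGGGAACGCAGTAAGCGGATTCGCAAC; antiparallel, so 5'→3' the coding strand is CAACGCTTAGGCGAATGACGCAAGGGGGGACCAGAGGTTCAACGTGTCGGGGACAGCTCATTCCTACCCTTACAATAAGA. Replace T with U for the mRNA.

5'-CAACGCUUAGGCGAAUGACGCAAGGGGGGACCAGAGGUUCAACGUGUCGGGGACAGCUCAUUCCUACCCUUACAAUAAGA-3'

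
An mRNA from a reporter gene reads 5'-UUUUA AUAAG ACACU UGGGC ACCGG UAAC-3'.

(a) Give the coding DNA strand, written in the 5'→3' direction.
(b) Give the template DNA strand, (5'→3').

(a) 5'-TTTTAATAAGACACTTGGGCACCGGTAAC-3'
(b) 5'-GTTACCGGTGCCCAAGTGTCTTATTAAAA-3'

(a) The coding strand matches the mRNA with U→T.
(b) The template strand is the reverse complement of the coding strand.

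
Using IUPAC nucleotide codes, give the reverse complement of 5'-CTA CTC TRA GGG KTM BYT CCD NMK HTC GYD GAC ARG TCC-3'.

5'-GGACYTGTCHRCGADMKNHGGARVKAMCCCTYAGAGTAG-3'

Standard pairs A↔T, G↔C; ambiguity codes pair R↔Y, M↔K, B↔V, D↔H, N↔N. Complement (GATGAGAYTCCCMAKVRAGGHNKMDAGCRHCTGTYCAGG), then reverse for 5'→3'.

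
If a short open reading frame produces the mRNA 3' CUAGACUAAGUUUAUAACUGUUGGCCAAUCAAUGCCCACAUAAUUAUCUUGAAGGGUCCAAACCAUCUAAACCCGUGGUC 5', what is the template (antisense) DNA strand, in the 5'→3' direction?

5'-GATCTGATTCAAATATTGACAACCGGTTAGTTACGGGTGTATTAATAGAACTTCCCAGGTTTGGTAGATTTGGGCACCAG-3'

Written 5'→3' the mRNA is CUGGUGCCCAAAUCUACCAAACCUGGGAAGUUCUAUUAAUACACCCGUAACUAACCGGUUGUCAAUAUUUGAAUCAGAUC, so the coding DNA strand is CTGGTGCCCAAATCTACCAAACCTGGGAAGTTCTATTAATACACCCGTAACTAACCGGTTGTCAATATTTGAATCAGATC. The template is its reverse complement.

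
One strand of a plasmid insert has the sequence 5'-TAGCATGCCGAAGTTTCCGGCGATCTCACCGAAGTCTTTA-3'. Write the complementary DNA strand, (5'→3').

5′-TAAAGACTTCGGTGAGATCGCCGGAAACTTCGGCATGCTA-3′

Pairing A↔T and G↔C gives ATCGTACGGCTTCAAAGGCCGCTAGAGTGGCTTCAGAAAT, running 3'→5'. Reverse for the 5'→3' convention.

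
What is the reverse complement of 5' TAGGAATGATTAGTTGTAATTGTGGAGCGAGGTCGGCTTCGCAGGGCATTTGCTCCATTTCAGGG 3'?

5'-CCCTGAAATGGAGCAAATGCCCTGCGAAGCCGACCTCGCTCCACAATTACAACTAATCATTCCTA-3'

Complement each base (A↔T, G↔C): ATCCTTACTAATCAACATTAACACCTCGCTCCAGCCGAAGCGTCCCGTAAACGAGGTAAAGTCCC. Then reverse.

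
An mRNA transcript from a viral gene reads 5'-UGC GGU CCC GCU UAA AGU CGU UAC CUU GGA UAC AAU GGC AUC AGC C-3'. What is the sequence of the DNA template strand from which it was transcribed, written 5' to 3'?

Replace U with T to get the coding DNA strand: TGCGGTCCCGCTTAAAGTCGTTACCTTGGATACAATGGCATCAGCC. The template strand is its reverse complement (complement ACGCCAGGGCGAATTTCAGCAATGGAACCTATGTTACCGTAGTCGG, then reverse).

5'-GGCTGATGCCATTGTATCCAAGGTAACGACTTTAAGCGGGACCGCA-3'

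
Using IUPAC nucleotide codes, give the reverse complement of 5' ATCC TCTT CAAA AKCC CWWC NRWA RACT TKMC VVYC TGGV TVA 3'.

5′-TBABCCAGRBBGKMAAGTYTWYNGWWGGGMTTTTGAAGAGGAT-3′

Standard pairs A↔T, G↔C; ambiguity codes pair R↔Y, M↔K, W↔W, V↔B, N↔N. Complement (TAGGAGAAGTTTTMGGGWWGNYWTYTGAAMKGBBRGACCBABT), then reverse for 5'→3'.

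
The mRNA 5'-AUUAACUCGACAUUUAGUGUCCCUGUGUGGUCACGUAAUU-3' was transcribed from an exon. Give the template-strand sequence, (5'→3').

Replace U with T to get the coding DNA strand: ATTAACTCGACATTTAGTGTCCCTGTGTGGTCACGTAATT. The template strand is its reverse complement (complement TAATTGAGCTGTAAATCACAGGGACACACCAGTGCATTAA, then reverse).

5′-AATTACGTGACCACACAGGGACACTAAATGTCGAGTTAAT-3′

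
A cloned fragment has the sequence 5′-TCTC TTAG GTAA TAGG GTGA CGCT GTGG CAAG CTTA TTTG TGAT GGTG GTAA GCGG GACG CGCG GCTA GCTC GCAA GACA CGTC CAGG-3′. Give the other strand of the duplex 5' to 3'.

The complement of TCTCTTAGGTAATAGGGTGACGCTGTGGCAAGCTTATTTGTGATGGTGGTAAGCGGGACGCGCGGCTAGCTCGCAAGACACGTCCAGG is AGAGAATCCATTATCCCACTGCGACACCGTTCGAATAAACACTACCACCATTCGCCCTGCGCGCCGATCGAGCGTTCTGTGCAGGTCC (A↔T, G↔C). DNA strands are antiparallel, so the complementary strand runs 3'→5'; reversing gives the 5'→3' form.

5'-CCTGGACGTGTCTTGCGAGCTAGCCGCGCGTCCCGCTTACCACCATCACAAATAAGCTTGCCACAGCGTCACCCTATTACCTAAGAGA-3'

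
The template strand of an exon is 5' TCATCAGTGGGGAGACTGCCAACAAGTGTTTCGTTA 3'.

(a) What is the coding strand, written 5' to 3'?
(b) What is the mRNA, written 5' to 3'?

(a) 5'-TAACGAAACACTTGTTGGCAGTCTCCCCACTGATGA-3'
(b) 5'-UAACGAAACACUUGUUGGCAGUCUCCCCACUGAUGA-3'

(a) The coding strand is the reverse complement of the template: complement AGTAGTCACCCCTCTGACGGTTGTTCACAAAGCAAT, then reverse.
(b) mRNA has the coding-strand sequence with T→U.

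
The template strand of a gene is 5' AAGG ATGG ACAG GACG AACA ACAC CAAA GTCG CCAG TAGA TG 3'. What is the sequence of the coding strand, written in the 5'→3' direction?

5′-CATCTACTGGCGACTTTGGTGTTGTTCGTCCTGTCCATCCTT-3′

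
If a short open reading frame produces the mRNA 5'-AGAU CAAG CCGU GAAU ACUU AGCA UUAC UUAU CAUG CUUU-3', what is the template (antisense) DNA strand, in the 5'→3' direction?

Replace U with T to get the coding DNA strand: AGATCAAGCCGTGAATACTTAGCATTACTTATCATGCTTT. The template strand is its reverse complement (complement TCTAGTTCGGCACTTATGAATCGTAATGAATAGTACGAAA, then reverse).

5'-AAAGCATGATAAGTAATGCTAAGTATTCACGGCTTGATCT-3'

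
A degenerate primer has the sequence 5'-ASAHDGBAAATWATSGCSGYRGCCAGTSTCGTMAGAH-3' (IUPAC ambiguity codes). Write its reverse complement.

5'-DTCTKACGASACTGGCYRCSGCSATWATTTVCHDTST-3'

Standard pairs A↔T, G↔C; ambiguity codes pair R↔Y, M↔K, W↔W, S↔S, B↔V, D↔H. Complement (TSTDHCVTTTAWTASCGSCRYCGGTCASAGCAKTCTD), then reverse for 5'→3'.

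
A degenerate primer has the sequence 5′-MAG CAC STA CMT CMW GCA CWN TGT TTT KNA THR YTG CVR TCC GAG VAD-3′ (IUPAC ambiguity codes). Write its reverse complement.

5'-HTBCTCGGAYBGCARYDATNMAAAACANWGTGCWKGAKGTASGTGCTK-3'

Standard pairs A↔T, G↔C; ambiguity codes pair R↔Y, M↔K, W↔W, S↔S, D↔H, V↔B, N↔N. Complement (KTCGTGSATGKAGKWCGTGWNACAAAAMNTADYRACGBYAGGCTCBTH), then reverse for 5'→3'.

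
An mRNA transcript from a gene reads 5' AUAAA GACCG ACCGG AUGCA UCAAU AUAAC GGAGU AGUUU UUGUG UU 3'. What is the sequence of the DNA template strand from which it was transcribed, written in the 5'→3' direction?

5'-AACACAAAAACTACTCCGTTATATTGATGCATCCGGTCGGTCTTTAT-3'

Replace U with T to get the coding DNA strand: ATAAAGACCGACCGGATGCATCAATATAACGGAGTAGTTTTTGTGTT. The template strand is its reverse complement (complement TATTTCTGGCTGGCCTACGTAGTTATATTGCCTCATCAAAAACACAA, then reverse).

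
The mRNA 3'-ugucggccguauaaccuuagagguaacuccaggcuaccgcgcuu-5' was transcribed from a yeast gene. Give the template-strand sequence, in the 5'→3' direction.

Written 5'→3' the mRNA is UUCGCGCCAUCGGACCUCAAUGGAGAUUCCAAUAUGCCGGCUGU, so the coding DNA strand is TTCGCGCCATCGGACCTCAATGGAGATTCCAATATGCCGGCTGT. The template is its reverse complement.

5′-ACAGCCGGCATATTGGAATCTCCATTGAGGTCCGATGGCGCGAA-3′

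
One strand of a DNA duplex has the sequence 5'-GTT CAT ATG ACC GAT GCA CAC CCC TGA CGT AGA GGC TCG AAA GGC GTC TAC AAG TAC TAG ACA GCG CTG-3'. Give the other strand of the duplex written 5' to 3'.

The complement of GTTCATATGACCGATGCACACCCCTGACGTAGAGGCTCGAAAGGCGTCTACAAGTACTAGACAGCGCTG is CAAGTATACTGGCTACGTGTGGGGACTGCATCTCCGAGCTTTCCGCAGATGTTCATGATCTGTCGCGAC (A↔T, G↔C). DNA strands are antiparallel, so the complementary strand runs 3'→5'; reversing gives the 5'→3' form.

5'-CAGCGCTGTCTAGTACTTGTAGACGCCTTTCGAGCCTCTACGTCAGGGGTGTGCATCGGTCATATGAAC-3'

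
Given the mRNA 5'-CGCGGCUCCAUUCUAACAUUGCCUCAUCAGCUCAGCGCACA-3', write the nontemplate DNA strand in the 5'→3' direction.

The coding DNA strand has the same 5'→3' sequence as the mRNA with U replaced by T.

5′-CGCGGCTCCATTCTAACATTGCCTCATCAGCTCAGCGCACA-3′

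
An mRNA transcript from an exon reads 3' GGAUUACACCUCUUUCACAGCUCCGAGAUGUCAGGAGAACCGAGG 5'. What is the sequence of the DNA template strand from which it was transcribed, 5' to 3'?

Written 5'→3' the mRNA is GGAGCCAAGAGGACUGUAGAGCCUCGACACUUUCUCCACAUUAGG, so the coding DNA strand is GGAGCCAAGAGGACTGTAGAGCCTCGACACTTTCTCCACATTAGG. The template is its reverse complement.

5'-CCTAATGTGGAGAAAGTGTCGAGGCTCTACAGTCCTCTTGGCTCC-3'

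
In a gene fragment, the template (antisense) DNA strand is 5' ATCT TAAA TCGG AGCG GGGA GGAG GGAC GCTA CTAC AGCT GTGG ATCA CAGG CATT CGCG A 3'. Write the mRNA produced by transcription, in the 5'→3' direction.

5'-UCGCGAAUGCCUGUGAUCCACAGCUGUAGUAGCGUCCCUCCUCCCCGCUCCGAUUUAAGAU-3'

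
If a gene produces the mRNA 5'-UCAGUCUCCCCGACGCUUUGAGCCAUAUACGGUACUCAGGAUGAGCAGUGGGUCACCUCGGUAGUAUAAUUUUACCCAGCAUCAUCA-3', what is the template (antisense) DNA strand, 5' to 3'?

5′-TGATGATGCTGGGTAAAATTATACTACCGAGGTGACCCACTGCTCATCCTGAGTACCGTATATGGCTCAAAGCGTCGGGGAGACTGA-3′

Replace U with T to get the coding DNA strand: TCAGTCTCCCCGACGCTTTGAGCCATATACGGTACTCAGGATGAGCAGTGGGTCACCTCGGTAGTATAATTTTACCCAGCATCATCA. The template strand is its reverse complement (complement AGTCAGAGGGGCTGCGAAACTCGGTATATGCCATGAGTCCTACTCGTCACCCAGTGGAGCCATCATATTAAAATGGGTCGTAGTAGT, then reverse).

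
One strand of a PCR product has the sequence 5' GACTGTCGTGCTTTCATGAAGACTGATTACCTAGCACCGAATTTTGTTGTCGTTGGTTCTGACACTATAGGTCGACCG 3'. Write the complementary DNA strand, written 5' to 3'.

5'-CGGTCGACCTATAGTGTCAGAACCAACGACAACAAAATTCGGTGCTAGGTAATCAGTCTTCATGAAAGCACGACAGTC-3'

The complement of GACTGTCGTGCTTTCATGAAGACTGATTACCTAGCACCGAATTTTGTTGTCGTTGGTTCTGACACTATAGGTCGACCG is CTGACAGCACGAAAGTACTTCTGACTAATGGATCGTGGCTTAAAACAACAGCAACCAAGACTGTGATATCCAGCTGGC (A↔T, G↔C). DNA strands are antiparallel, so the complementary strand runs 3'→5'; reversing gives the 5'→3' form.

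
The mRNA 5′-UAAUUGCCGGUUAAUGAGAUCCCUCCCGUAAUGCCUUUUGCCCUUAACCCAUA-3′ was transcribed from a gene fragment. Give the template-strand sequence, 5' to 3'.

Replace U with T to get the coding DNA strand: TAATTGCCGGTTAATGAGATCCCTCCCGTAATGCCTTTTGCCCTTAACCCATA. The template strand is its reverse complement (complement ATTAACGGCCAATTACTCTAGGGAGGGCATTACGGAAAACGGGAATTGGGTAT, then reverse).

5'-TATGGGTTAAGGGCAAAAGGCATTACGGGAGGGATCTCATTAACCGGCAATTA-3'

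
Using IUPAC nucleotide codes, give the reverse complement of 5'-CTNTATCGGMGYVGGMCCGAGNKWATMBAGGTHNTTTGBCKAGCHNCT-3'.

Standard pairs A↔T, G↔C; ambiguity codes pair Y↔R, M↔K, W↔W, B↔V, H↔D, N↔N. Complement (GANATAGCCKCRBCCKGGCTCNMWTAKVTCCADNAAACVGMTCGDNGA), then reverse for 5'→3'.

5'-AGNDGCTMGVCAAANDACCTVKATWMNCTCGGKCCBRCKCCGATANAG-3'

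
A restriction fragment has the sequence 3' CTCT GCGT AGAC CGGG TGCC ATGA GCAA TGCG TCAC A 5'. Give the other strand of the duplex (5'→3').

The strand is given 3'→5', so its complement runs 5'→3' in the same left-to-right order: pair each base A↔T, G↔C.

5′-GAGACGCATCTGGCCCACGGTACTCGTTACGCAGTGT-3′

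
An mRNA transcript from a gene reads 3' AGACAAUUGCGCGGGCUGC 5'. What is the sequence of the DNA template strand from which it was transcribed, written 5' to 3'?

5'-TCTGTTAACGCGCCCGACG-3'

Written 5'→3' the mRNA is CGUCGGGCGCGUUAACAGA, so the coding DNA strand is CGTCGGGCGCGTTAACAGA. The template is its reverse complement.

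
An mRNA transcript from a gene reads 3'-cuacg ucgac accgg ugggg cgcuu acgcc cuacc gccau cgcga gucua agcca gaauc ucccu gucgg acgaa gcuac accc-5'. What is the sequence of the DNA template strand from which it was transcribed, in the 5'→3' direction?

5'-GATGCAGCTGTGGCCACCCCGCGAATGCGGGATGGCGGTAGCGCTCAGATTCGGTCTTAGAGGGACAGCCTGCTTCGATGTGGG-3'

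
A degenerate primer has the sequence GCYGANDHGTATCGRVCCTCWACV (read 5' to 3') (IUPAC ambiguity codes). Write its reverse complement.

5'-BGTWGAGGBYCGATACDHNTCRGC-3'

Standard pairs A↔T, G↔C; ambiguity codes pair R↔Y, W↔W, D↔H, V↔B, N↔N. Complement (CGRCTNHDCATAGCYBGGAGWTGB), then reverse for 5'→3'.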